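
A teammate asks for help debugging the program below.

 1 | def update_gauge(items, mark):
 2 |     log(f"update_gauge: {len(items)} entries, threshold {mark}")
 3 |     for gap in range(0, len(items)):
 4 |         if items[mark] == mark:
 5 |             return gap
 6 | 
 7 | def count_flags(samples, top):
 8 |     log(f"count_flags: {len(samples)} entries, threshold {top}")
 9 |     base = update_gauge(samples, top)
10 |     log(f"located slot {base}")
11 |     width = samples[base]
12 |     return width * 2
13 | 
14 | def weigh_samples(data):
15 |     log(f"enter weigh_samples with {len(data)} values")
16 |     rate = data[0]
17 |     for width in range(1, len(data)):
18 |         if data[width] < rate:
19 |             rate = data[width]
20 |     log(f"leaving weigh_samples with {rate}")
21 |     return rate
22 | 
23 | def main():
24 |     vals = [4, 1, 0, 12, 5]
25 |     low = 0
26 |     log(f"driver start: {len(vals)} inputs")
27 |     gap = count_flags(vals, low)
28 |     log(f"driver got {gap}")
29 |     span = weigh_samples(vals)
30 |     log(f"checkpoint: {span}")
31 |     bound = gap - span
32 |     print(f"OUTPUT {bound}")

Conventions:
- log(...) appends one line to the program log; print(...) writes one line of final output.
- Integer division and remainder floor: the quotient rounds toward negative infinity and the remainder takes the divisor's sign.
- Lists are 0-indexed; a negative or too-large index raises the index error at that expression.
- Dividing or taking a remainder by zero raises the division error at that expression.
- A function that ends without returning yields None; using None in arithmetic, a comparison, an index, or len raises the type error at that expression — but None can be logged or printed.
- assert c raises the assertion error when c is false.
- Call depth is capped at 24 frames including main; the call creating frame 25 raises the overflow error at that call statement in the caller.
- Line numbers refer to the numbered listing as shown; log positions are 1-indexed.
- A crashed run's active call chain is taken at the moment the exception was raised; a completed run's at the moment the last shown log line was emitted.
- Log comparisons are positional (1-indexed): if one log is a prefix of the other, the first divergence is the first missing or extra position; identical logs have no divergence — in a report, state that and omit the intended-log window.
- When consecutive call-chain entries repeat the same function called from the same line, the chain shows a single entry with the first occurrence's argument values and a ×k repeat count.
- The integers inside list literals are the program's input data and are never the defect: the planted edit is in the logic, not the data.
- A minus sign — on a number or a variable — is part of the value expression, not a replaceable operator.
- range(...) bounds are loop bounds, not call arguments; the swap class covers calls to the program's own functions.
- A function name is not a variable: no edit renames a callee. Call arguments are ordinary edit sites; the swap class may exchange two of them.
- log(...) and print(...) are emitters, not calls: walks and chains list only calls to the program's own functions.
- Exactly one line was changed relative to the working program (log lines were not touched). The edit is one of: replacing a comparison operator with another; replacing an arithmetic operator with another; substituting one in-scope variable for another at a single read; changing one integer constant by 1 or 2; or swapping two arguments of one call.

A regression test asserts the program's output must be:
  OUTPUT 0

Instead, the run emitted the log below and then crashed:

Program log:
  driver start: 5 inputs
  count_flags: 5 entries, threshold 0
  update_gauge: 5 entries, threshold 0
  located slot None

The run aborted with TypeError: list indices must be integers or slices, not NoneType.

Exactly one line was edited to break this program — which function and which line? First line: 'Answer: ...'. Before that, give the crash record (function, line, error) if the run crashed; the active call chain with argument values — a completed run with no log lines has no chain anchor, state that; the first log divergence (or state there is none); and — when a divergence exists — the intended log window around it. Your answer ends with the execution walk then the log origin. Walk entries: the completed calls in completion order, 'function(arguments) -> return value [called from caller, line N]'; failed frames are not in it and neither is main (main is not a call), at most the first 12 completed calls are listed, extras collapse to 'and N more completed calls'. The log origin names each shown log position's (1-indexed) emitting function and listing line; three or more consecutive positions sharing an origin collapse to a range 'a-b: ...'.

Answer: the defect is in update_gauge at line 4.
Key fact: Log line 4 is where behavior first shows: 'located slot None' appears instead of 'located slot 2'.
Crash: count_flags, line 11, TypeError.
Call chain: main -> count_flags([4, 1, 0, 12, 5], 0) (called at line 27).
First divergence: position 4 — the shown line 'located slot None' should read 'located slot 2'.
Intended log window:
  2: count_flags: 5 entries, threshold 0
  3: update_gauge: 5 entries, threshold 0
  4: located slot 2
  5: driver got 0
Execution walk:
  update_gauge([4, 1, 0, 12, 5], 0) -> None  [called from count_flags, line 9]
Log line origins:
  1: from main, line 26
  2: from count_flags, line 8
  3: from update_gauge, line 2
  4: from count_flags, line 10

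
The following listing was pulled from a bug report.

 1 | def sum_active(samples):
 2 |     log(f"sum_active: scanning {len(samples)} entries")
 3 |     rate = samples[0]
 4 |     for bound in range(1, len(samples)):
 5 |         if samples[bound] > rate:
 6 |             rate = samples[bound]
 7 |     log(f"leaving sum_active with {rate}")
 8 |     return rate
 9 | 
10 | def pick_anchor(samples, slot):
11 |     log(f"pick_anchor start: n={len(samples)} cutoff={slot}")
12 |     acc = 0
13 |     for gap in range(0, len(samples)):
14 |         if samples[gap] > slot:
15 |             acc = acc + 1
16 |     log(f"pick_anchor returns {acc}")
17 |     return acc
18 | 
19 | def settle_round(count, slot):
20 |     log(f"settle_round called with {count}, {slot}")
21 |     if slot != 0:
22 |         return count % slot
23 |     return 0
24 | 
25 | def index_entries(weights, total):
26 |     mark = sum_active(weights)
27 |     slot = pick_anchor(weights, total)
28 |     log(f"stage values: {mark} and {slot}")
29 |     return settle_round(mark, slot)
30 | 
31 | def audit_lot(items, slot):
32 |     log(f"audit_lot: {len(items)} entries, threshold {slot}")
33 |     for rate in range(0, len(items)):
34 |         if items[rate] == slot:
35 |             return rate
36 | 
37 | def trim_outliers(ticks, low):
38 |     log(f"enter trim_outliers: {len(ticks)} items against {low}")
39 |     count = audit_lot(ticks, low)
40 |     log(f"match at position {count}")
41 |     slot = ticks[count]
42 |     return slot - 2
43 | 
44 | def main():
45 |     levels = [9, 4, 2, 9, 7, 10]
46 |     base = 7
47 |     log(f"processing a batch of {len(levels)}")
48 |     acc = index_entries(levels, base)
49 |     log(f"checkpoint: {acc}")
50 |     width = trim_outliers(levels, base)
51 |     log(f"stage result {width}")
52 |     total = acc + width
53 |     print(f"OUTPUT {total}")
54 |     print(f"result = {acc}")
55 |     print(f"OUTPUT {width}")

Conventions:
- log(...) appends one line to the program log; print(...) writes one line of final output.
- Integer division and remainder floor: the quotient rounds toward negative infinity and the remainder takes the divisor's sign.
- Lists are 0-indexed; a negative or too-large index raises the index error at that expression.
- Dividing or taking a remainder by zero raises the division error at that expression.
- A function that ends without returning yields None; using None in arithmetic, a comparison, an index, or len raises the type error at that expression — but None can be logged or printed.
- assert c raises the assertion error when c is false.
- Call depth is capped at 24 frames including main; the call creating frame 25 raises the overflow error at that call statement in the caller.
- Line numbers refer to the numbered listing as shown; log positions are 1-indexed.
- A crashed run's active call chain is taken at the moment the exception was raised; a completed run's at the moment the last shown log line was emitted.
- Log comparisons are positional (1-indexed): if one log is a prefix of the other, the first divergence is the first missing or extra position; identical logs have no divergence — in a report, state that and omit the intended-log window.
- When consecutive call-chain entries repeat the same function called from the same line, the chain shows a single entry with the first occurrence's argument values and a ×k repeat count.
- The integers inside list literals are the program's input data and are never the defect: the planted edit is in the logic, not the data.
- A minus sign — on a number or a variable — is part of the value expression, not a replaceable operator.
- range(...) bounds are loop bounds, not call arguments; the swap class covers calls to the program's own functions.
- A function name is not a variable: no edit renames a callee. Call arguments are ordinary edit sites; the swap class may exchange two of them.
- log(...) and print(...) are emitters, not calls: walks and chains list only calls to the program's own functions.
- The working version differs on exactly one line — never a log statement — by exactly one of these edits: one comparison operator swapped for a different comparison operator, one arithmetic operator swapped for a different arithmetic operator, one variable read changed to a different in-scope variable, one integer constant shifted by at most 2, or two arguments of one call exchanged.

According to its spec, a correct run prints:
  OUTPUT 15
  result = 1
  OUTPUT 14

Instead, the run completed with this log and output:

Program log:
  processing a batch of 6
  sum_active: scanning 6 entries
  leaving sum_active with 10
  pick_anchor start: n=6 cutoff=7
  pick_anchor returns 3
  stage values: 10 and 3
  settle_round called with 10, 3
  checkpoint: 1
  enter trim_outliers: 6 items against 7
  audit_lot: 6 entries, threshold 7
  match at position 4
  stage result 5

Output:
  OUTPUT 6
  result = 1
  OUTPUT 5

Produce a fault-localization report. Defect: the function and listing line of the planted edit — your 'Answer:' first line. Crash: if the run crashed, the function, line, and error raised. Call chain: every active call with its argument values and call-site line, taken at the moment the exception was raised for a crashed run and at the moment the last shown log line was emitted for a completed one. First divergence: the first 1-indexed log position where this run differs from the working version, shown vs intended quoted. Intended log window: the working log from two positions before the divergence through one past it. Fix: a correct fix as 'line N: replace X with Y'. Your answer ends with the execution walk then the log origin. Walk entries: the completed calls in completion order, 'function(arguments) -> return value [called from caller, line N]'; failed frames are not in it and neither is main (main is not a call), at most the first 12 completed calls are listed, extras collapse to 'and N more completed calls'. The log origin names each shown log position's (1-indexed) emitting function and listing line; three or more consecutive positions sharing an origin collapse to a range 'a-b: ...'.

Answer: the defect is in trim_outliers at line 42.
Core observation: At log position 12 the runs split — shown 'stage result 5', but the working version logs 'stage result 14'.
Call chain: main.
First divergence: position 12; shown 'stage result 5' vs intended 'stage result 14'.
Intended log window:
  10: audit_lot: 6 entries, threshold 7
  11: match at position 4
  12: stage result 14
Execution walk:
  sum_active([9, 4, 2, 9, 7, 10]) -> 10  [called from index_entries, line 26]
  pick_anchor([9, 4, 2, 9, 7, 10], 7) -> 3  [called from index_entries, line 27]
  settle_round(10, 3) -> 1  [called from index_entries, line 29]
  index_entries([9, 4, 2, 9, 7, 10], 7) -> 1  [called from main, line 48]
  audit_lot([9, 4, 2, 9, 7, 10], 7) -> 4  [called from trim_outliers, line 39]
  trim_outliers([9, 4, 2, 9, 7, 10], 7) -> 5  [called from main, line 50]
Log origins:
  1 — main, line 47
  2 — sum_active, line 2
  3 — sum_active, line 7
  4 — pick_anchor, line 11
  5 — pick_anchor, line 16
  6 — index_entries, line 28
  7 — settle_round, line 20
  8 — main, line 49
  9 — trim_outliers, line 38
  10 — audit_lot, line 32
  11 — trim_outliers, line 40
  12 — main, line 51
A correct fix: line 42: replace `-` with `*`.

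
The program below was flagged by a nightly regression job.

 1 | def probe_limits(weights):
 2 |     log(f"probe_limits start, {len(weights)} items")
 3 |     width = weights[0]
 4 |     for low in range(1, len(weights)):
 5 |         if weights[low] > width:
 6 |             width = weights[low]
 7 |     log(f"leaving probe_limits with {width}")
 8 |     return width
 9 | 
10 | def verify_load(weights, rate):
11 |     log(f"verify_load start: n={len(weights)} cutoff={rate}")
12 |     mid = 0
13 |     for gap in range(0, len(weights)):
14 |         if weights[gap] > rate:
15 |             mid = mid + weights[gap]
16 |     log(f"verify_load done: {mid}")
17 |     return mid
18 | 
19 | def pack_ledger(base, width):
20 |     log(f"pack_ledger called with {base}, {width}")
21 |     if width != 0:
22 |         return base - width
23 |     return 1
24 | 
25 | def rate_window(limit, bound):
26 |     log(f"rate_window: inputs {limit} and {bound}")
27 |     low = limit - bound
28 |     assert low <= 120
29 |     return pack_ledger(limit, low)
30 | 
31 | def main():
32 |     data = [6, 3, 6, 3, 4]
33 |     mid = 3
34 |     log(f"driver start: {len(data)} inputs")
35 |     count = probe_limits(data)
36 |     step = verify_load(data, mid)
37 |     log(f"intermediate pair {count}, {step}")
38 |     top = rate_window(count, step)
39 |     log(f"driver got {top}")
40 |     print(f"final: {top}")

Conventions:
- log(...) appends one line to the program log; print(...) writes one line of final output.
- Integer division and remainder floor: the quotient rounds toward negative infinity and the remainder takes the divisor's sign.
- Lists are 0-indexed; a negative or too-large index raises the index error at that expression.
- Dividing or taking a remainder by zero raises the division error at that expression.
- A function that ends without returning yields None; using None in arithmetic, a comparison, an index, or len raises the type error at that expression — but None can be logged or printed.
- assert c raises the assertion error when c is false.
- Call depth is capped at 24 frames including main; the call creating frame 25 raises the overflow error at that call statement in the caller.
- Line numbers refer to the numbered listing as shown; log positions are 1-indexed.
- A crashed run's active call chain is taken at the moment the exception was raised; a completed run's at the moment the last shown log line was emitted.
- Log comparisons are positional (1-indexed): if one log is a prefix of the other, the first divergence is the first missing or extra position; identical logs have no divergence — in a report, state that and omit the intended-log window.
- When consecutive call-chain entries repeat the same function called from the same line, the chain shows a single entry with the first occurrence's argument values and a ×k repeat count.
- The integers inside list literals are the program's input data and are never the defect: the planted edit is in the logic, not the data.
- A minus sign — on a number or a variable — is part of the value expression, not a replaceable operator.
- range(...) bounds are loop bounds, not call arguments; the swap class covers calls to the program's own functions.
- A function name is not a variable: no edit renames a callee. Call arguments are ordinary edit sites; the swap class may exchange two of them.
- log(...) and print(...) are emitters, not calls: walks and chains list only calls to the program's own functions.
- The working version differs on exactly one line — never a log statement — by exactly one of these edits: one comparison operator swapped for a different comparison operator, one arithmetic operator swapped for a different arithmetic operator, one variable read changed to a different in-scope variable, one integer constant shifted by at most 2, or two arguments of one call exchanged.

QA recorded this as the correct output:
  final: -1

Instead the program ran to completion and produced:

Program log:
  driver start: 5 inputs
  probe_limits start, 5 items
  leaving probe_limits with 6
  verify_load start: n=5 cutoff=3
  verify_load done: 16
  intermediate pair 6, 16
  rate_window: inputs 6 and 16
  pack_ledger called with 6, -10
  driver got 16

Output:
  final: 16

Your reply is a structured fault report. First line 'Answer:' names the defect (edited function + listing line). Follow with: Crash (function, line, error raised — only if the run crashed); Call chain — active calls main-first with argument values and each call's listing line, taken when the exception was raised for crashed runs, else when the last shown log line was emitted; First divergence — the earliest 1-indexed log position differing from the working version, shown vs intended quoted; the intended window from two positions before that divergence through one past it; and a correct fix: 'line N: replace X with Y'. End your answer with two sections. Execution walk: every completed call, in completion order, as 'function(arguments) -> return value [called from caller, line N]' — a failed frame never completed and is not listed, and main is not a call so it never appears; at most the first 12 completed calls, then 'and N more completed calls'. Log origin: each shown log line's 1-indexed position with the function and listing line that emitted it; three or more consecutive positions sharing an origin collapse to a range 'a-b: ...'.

Answer: the defect is in pack_ledger at line 22.
Key fact: The log first diverges at position 9: the faulty run prints 'driver got 16' where the working version prints 'driver got -1'.
Call chain: main.
First divergence: position 9 — the shown line 'driver got 16' should read 'driver got -1'.
Intended log window:
  7: rate_window: inputs 6 and 16
  8: pack_ledger called with 6, -10
  9: driver got -1
Execution walk:
  probe_limits([6, 3, 6, 3, 4]) -> 6  [called from main, line 35]
  verify_load([6, 3, 6, 3, 4], 3) -> 16  [called from main, line 36]
  pack_ledger(6, -10) -> 16  [called from rate_window, line 29]
  rate_window(6, 16) -> 16  [called from main, line 38]
Log origins:
  1 — main, line 34
  2 — probe_limits, line 2
  3 — probe_limits, line 7
  4 — verify_load, line 11
  5 — verify_load, line 16
  6 — main, line 37
  7 — rate_window, line 26
  8 — pack_ledger, line 20
  9 — main, line 39
A correct fix: line 22: replace `-` with `//`.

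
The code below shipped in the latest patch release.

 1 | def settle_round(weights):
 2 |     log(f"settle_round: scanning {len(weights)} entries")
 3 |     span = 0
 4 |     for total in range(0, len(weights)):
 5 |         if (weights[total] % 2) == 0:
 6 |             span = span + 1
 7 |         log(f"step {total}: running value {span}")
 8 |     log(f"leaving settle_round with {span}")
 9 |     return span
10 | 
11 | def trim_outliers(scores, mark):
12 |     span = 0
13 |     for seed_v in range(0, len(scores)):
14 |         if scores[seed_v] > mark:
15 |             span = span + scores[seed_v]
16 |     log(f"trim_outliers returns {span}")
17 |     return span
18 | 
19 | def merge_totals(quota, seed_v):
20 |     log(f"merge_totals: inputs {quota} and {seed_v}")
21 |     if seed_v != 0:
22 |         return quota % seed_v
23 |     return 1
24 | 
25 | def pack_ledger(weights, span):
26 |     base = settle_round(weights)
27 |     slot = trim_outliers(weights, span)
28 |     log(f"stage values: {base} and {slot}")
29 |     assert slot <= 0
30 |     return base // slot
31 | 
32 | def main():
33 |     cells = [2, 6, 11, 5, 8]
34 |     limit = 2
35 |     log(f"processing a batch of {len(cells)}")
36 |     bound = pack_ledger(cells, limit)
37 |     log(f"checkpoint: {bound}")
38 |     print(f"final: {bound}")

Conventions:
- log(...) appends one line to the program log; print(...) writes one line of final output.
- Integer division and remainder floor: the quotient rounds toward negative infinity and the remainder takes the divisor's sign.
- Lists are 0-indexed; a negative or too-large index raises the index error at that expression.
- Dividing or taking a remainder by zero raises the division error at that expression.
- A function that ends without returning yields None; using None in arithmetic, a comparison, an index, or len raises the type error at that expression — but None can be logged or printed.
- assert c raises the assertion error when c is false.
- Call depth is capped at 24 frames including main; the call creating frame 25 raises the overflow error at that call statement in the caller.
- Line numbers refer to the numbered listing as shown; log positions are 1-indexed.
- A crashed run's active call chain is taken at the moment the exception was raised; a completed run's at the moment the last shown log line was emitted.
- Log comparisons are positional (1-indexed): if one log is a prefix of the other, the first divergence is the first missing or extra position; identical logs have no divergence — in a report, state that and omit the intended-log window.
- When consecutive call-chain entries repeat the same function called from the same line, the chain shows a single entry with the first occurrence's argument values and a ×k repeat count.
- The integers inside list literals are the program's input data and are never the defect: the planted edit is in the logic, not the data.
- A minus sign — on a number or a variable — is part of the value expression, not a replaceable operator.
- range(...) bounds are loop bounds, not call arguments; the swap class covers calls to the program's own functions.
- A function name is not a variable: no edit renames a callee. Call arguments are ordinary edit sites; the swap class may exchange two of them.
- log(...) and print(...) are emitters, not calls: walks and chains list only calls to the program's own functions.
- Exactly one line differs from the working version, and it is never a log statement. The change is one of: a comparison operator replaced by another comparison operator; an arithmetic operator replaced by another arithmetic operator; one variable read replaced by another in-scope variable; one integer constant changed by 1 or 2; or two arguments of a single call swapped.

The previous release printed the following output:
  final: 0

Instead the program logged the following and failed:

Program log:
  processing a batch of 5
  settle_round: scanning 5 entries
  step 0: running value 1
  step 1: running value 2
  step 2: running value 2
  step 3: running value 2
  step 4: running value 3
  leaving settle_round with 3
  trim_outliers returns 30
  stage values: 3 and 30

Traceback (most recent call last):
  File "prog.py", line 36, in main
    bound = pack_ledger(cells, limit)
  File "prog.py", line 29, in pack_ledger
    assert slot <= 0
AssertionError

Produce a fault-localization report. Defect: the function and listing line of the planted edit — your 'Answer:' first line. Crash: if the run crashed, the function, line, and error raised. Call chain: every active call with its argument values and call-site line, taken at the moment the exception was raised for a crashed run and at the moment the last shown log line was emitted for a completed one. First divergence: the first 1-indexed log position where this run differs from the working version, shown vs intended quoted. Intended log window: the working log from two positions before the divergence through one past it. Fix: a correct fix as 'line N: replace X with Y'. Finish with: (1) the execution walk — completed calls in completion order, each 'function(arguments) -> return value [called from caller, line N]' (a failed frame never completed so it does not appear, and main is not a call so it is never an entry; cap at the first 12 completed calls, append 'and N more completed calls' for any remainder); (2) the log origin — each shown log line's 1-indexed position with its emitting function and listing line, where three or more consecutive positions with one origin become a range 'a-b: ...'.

Answer: the defect is in pack_ledger at line 29.
Key fact: After 10 matching log lines the faulty run goes silent, while the working version continues with 'checkpoint: 0'.
Crash: pack_ledger, line 29, AssertionError.
Call chain: main -> pack_ledger([2, 6, 11, 5, 8], 2) (called at line 36).
First divergence: position 11; the shown log stops at 10 lines while the working version next logs 'checkpoint: 0'.
Intended log window:
  9: trim_outliers returns 30
  10: stage values: 3 and 30
  11: checkpoint: 0
Execution walk:
  settle_round([2, 6, 11, 5, 8]) -> 3  [called from pack_ledger, line 26]
  trim_outliers([2, 6, 11, 5, 8], 2) -> 30  [called from pack_ledger, line 27]
Log origin:
  1: from main, line 35
  2: from settle_round, line 2
  3-7: from settle_round, line 7
  8: from settle_round, line 8
  9: from trim_outliers, line 16
  10: from pack_ledger, line 28
A correct fix: line 29: replace `<=` with `>`.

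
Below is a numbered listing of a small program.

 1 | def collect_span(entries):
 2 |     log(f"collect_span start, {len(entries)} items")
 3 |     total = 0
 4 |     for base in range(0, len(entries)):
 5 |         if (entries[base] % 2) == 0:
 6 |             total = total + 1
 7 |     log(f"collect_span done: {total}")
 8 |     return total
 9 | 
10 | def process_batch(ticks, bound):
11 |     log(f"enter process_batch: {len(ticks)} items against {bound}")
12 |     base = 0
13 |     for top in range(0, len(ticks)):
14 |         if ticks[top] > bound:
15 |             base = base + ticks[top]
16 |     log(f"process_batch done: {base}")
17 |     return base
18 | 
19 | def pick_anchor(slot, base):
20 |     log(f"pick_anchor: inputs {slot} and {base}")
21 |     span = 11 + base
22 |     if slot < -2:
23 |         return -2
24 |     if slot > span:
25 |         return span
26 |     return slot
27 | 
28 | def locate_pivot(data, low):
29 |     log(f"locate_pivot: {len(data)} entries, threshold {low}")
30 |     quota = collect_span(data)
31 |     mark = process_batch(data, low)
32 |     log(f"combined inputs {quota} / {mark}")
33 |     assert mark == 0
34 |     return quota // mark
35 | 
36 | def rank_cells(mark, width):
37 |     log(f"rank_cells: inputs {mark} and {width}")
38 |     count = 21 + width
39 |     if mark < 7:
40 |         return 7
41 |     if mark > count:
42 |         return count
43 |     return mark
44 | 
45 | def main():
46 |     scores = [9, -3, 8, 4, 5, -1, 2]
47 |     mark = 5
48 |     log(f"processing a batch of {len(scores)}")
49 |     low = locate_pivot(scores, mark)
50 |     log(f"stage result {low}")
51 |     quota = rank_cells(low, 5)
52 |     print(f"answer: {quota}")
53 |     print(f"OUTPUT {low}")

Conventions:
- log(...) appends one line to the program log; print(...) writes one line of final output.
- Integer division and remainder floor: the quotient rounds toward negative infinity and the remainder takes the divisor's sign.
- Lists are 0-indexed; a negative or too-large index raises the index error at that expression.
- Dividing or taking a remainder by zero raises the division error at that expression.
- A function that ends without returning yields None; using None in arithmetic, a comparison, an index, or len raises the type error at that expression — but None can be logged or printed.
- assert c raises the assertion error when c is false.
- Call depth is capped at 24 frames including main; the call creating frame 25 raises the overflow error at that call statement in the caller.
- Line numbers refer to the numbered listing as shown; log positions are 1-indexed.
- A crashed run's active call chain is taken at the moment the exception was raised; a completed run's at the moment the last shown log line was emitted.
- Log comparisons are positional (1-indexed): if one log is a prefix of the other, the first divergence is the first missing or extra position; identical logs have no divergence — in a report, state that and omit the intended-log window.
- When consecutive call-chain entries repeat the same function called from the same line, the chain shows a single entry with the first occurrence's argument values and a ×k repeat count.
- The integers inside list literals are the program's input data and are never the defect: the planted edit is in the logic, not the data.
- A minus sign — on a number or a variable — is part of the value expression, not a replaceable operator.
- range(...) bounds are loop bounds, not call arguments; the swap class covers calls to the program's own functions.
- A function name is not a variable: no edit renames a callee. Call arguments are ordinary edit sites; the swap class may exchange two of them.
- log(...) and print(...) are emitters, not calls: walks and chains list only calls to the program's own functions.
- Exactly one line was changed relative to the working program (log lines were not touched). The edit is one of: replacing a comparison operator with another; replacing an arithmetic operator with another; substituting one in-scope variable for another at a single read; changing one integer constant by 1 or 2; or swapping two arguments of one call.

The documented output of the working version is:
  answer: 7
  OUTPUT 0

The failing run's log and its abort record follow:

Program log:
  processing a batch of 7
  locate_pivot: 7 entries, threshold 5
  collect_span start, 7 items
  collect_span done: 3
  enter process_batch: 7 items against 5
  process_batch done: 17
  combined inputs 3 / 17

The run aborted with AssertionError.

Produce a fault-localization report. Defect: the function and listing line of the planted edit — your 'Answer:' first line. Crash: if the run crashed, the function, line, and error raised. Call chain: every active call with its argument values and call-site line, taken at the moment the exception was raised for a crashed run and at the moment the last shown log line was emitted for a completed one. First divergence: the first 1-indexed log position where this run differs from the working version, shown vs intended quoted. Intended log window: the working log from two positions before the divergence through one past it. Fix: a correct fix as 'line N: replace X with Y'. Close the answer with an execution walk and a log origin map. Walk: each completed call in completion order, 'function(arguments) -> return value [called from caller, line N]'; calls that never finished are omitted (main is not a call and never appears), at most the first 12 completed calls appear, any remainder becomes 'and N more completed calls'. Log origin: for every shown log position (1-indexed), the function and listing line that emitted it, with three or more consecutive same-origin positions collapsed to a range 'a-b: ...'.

Answer: the defect is in locate_pivot at line 33.
Core observation: The log ends early — 7 lines, where the working version next logs 'stage result 0'.
Crash: locate_pivot, line 33, AssertionError.
Call chain: main -> locate_pivot([9, -3, 8, 4, 5, -1, 2], 5) (called at line 49).
First divergence: position 8 — the faulty run's log ends after 7 lines; the working version continues with 'stage result 0'.
Intended log window:
  6: process_batch done: 17
  7: combined inputs 3 / 17
  8: stage result 0
  9: rank_cells: inputs 0 and 5
Execution walk:
  collect_span([9, -3, 8, 4, 5, -1, 2]) -> 3  [called from locate_pivot, line 30]
  process_batch([9, -3, 8, 4, 5, -1, 2], 5) -> 17  [called from locate_pivot, line 31]
Log line origins:
  1: logged in main at line 48
  2: logged in locate_pivot at line 29
  3: logged in collect_span at line 2
  4: logged in collect_span at line 7
  5: logged in process_batch at line 11
  6: logged in process_batch at line 16
  7: logged in locate_pivot at line 32
A correct fix: line 33: replace `==` with `>`.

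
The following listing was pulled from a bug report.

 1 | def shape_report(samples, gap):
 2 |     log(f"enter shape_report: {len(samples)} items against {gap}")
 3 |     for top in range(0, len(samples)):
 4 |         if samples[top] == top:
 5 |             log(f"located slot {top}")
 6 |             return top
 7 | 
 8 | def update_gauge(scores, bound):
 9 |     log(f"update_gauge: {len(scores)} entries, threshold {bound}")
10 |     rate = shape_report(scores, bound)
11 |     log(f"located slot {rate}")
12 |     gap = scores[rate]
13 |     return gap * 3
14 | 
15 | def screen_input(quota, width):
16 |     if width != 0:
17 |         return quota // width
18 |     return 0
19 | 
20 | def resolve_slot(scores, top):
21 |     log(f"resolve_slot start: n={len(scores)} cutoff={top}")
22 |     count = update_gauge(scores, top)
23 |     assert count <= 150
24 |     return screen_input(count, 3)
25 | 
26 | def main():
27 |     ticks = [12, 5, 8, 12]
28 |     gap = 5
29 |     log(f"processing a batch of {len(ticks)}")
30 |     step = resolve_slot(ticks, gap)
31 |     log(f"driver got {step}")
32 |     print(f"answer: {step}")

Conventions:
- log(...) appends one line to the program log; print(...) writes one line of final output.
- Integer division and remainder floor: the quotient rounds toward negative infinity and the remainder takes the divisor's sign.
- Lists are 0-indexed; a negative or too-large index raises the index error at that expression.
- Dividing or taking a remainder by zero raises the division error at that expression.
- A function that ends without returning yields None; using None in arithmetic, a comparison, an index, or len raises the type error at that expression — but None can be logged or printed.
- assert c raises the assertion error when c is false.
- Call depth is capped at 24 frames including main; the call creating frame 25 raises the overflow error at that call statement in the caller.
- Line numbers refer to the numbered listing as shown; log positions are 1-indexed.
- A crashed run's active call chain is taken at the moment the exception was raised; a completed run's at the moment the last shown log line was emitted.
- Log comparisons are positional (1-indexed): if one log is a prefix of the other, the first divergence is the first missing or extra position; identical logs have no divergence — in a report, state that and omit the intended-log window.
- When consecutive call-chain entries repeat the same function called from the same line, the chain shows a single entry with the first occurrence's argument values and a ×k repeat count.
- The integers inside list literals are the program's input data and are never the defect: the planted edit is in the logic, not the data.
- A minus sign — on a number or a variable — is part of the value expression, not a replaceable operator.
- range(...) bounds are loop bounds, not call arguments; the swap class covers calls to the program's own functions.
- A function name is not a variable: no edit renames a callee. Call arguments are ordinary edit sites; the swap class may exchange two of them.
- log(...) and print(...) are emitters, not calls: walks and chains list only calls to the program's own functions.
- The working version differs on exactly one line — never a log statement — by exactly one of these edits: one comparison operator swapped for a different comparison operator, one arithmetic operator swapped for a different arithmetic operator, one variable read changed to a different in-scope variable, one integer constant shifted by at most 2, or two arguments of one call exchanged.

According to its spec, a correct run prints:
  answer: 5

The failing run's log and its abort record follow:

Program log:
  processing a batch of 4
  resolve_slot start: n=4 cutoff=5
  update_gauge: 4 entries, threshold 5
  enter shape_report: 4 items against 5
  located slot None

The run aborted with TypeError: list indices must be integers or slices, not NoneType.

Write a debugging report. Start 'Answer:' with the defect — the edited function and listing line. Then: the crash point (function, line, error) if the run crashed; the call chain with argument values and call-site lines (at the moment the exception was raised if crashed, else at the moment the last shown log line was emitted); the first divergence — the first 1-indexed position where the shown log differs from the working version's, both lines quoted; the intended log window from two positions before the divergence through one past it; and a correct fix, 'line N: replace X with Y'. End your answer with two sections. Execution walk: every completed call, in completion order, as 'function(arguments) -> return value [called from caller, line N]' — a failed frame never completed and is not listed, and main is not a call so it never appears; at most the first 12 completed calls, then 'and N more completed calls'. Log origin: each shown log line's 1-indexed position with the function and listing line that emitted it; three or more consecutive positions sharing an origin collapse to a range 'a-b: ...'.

Answer: the defect is in shape_report at line 4.
Core observation: The earliest visible damage is log position 5 — 'located slot None' rather than the intended 'located slot 1'.
Crash: update_gauge, line 12, TypeError.
Call chain: main -> resolve_slot([12, 5, 8, 12], 5) (called at line 30) -> update_gauge([12, 5, 8, 12], 5) (called at line 22).
First divergence: position 5 — shown 'located slot None', intended 'located slot 1'.
Intended log window:
  3: update_gauge: 4 entries, threshold 5
  4: enter shape_report: 4 items against 5
  5: located slot 1
  6: located slot 1
Execution walk:
  shape_report([12, 5, 8, 12], 5) -> None  [called from update_gauge, line 10]
Log origins:
  1: emitted by main (line 29)
  2: emitted by resolve_slot (line 21)
  3: emitted by update_gauge (line 9)
  4: emitted by shape_report (line 2)
  5: emitted by update_gauge (line 11)
A correct fix: line 4: replace `samples[top] == top` with `samples[top] == gap`.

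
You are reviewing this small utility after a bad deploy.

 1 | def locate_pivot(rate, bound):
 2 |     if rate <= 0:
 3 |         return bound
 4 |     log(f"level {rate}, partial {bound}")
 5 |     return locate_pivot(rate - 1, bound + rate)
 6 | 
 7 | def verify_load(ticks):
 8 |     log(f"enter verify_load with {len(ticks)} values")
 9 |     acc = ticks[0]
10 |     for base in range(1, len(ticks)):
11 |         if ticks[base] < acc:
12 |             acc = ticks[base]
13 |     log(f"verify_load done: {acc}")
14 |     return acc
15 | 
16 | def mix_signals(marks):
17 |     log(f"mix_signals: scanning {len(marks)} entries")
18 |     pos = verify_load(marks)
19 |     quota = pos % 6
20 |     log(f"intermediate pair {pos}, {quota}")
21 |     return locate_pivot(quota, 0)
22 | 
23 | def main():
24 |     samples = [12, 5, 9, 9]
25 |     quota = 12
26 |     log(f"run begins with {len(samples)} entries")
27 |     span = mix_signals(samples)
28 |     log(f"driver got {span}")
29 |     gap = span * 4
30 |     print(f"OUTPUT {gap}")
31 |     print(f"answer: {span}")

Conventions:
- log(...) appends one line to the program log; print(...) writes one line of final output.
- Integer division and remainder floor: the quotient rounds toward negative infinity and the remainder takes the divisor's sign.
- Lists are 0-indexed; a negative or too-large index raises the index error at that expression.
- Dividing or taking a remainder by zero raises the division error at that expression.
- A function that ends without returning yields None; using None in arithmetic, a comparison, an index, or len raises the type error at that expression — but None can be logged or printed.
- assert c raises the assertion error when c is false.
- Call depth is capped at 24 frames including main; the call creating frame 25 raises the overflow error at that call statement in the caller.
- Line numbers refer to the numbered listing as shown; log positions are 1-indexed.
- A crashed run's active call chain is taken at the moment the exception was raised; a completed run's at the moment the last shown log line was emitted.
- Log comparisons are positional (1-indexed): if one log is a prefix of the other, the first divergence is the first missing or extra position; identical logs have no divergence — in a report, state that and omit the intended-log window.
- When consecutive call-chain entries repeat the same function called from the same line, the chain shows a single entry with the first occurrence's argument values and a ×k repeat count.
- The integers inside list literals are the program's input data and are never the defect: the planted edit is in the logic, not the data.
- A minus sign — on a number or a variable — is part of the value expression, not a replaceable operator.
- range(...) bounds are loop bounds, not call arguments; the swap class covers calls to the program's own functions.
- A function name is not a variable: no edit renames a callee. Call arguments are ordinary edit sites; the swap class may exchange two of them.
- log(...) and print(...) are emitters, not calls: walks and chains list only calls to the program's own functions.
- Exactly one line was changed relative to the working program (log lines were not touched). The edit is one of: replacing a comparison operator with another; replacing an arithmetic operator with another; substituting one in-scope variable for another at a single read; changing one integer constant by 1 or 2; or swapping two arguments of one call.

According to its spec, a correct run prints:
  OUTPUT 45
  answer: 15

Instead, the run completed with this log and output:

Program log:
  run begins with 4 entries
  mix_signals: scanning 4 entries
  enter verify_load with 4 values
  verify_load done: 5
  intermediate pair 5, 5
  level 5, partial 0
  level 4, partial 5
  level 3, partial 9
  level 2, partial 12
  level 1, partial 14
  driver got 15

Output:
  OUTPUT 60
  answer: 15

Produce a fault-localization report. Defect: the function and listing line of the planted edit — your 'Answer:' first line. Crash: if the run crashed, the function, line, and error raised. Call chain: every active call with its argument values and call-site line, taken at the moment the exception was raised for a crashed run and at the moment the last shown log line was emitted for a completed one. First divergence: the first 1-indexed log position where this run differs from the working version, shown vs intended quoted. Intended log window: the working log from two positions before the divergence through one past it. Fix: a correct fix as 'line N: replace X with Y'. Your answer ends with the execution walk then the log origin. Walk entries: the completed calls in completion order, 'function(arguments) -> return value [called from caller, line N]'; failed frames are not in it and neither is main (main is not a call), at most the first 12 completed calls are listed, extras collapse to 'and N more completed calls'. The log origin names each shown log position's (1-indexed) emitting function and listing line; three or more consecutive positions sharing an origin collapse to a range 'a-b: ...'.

Answer: the defect is in main at line 29.
The tell: Log streams are identical — the defect surfaces only in the printed output.
Call chain: main.
First divergence: there is none — every log position agrees.
Execution walk:
  verify_load([12, 5, 9, 9]) -> 5  [called from mix_signals, line 18]
  locate_pivot(0, 15) -> 15  [called from locate_pivot, line 5]
  locate_pivot(1, 14) -> 15  [called from locate_pivot, line 5]
  locate_pivot(2, 12) -> 15  [called from locate_pivot, line 5]
  locate_pivot(3, 9) -> 15  [called from locate_pivot, line 5]
  locate_pivot(4, 5) -> 15  [called from locate_pivot, line 5]
  locate_pivot(5, 0) -> 15  [called from mix_signals, line 21]
  mix_signals([12, 5, 9, 9]) -> 15  [called from main, line 27]
Log origins:
  1: from main, line 26
  2: from mix_signals, line 17
  3: from verify_load, line 8
  4: from verify_load, line 13
  5: from mix_signals, line 20
  6-10: from locate_pivot, line 4
  11: from main, line 28
A correct fix: line 29: replace `4` with `3`.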